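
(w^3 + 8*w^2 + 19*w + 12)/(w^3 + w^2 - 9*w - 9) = (w + 4)/(w - 3)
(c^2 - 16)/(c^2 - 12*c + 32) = (c + 4)/(c - 8)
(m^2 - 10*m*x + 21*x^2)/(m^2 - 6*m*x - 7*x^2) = (m - 3*x)/(m + x)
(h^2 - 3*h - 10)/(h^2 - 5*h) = (h + 2)/h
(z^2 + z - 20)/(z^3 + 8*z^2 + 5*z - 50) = (z - 4)/(z^2 + 3*z - 10)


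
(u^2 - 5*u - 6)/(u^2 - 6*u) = (u + 1)/u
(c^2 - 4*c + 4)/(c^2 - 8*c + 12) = (c - 2)/(c - 6)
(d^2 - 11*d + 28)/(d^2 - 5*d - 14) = (d - 4)/(d + 2)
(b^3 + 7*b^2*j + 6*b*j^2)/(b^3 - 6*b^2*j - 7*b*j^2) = (b + 6*j)/(b - 7*j)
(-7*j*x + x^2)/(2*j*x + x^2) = (-7*j + x)/(2*j + x)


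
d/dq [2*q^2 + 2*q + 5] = 4*q + 2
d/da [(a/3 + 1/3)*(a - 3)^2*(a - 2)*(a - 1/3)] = 5*a^4/3 - 88*a^3/9 + 46*a^2/3 - 8*a/9 - 19/3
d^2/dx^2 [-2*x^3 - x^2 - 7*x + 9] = -12*x - 2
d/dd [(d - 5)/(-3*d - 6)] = -7/(3*(d + 2)^2)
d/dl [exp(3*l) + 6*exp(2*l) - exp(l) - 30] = (3*exp(2*l) + 12*exp(l) - 1)*exp(l)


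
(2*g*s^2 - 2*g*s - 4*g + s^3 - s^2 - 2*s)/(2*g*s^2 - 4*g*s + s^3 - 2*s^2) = (s + 1)/s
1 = 1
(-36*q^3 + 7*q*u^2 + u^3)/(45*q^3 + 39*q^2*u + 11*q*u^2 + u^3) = (-12*q^2 + 4*q*u + u^2)/(15*q^2 + 8*q*u + u^2)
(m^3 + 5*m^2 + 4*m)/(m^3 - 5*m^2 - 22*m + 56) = m*(m + 1)/(m^2 - 9*m + 14)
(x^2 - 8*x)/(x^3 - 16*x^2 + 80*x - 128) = x/(x^2 - 8*x + 16)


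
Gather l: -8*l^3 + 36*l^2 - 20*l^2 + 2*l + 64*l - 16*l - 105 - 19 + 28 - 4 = -8*l^3 + 16*l^2 + 50*l - 100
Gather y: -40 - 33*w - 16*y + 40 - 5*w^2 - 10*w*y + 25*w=-5*w^2 - 8*w + y*(-10*w - 16)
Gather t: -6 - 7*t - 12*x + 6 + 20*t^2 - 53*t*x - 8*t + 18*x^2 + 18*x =20*t^2 + t*(-53*x - 15) + 18*x^2 + 6*x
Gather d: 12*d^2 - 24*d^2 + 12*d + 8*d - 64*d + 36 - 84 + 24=-12*d^2 - 44*d - 24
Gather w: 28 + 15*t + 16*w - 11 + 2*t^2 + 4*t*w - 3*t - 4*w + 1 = 2*t^2 + 12*t + w*(4*t + 12) + 18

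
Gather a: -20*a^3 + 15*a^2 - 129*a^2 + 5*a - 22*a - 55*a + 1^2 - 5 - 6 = -20*a^3 - 114*a^2 - 72*a - 10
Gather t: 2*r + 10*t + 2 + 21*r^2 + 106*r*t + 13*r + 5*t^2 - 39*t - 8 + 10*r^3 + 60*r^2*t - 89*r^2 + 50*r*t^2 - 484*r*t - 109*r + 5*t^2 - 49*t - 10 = 10*r^3 - 68*r^2 - 94*r + t^2*(50*r + 10) + t*(60*r^2 - 378*r - 78) - 16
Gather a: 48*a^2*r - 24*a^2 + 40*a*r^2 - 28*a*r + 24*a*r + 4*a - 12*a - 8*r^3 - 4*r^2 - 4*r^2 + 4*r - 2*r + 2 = a^2*(48*r - 24) + a*(40*r^2 - 4*r - 8) - 8*r^3 - 8*r^2 + 2*r + 2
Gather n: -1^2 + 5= 4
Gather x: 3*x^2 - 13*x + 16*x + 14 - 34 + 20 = 3*x^2 + 3*x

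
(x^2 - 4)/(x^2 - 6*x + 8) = (x + 2)/(x - 4)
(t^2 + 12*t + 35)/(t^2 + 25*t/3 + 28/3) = 3*(t + 5)/(3*t + 4)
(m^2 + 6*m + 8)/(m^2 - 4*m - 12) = (m + 4)/(m - 6)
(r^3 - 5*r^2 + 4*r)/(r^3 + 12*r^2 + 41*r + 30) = r*(r^2 - 5*r + 4)/(r^3 + 12*r^2 + 41*r + 30)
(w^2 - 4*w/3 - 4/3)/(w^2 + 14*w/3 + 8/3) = (w - 2)/(w + 4)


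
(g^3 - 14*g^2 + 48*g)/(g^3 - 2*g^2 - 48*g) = (g - 6)/(g + 6)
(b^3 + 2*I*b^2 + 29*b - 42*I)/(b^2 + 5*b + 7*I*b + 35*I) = (b^2 - 5*I*b - 6)/(b + 5)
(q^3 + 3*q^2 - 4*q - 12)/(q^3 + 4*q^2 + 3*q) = (q^2 - 4)/(q*(q + 1))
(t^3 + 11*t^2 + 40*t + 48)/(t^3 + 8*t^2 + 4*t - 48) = (t^2 + 7*t + 12)/(t^2 + 4*t - 12)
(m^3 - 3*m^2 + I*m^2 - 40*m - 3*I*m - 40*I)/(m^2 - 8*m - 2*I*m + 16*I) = (m^2 + m*(5 + I) + 5*I)/(m - 2*I)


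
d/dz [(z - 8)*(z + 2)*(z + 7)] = 3*z^2 + 2*z - 58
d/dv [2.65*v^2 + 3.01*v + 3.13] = 5.3*v + 3.01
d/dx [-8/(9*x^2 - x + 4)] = 8*(18*x - 1)/(9*x^2 - x + 4)^2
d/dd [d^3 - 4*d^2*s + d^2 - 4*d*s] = 3*d^2 - 8*d*s + 2*d - 4*s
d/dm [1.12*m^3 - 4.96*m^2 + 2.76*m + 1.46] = 3.36*m^2 - 9.92*m + 2.76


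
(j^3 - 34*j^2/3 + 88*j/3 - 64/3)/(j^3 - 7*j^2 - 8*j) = (3*j^2 - 10*j + 8)/(3*j*(j + 1))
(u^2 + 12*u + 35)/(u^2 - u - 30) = (u + 7)/(u - 6)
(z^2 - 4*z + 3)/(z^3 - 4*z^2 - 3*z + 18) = (z - 1)/(z^2 - z - 6)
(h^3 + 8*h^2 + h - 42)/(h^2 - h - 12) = (h^2 + 5*h - 14)/(h - 4)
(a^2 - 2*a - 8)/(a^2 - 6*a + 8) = (a + 2)/(a - 2)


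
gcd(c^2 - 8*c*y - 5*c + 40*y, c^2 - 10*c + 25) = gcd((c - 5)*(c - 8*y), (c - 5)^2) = c - 5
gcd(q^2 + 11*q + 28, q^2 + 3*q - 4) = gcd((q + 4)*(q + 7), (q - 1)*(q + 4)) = q + 4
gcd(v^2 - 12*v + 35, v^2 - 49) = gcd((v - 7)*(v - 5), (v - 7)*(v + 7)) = v - 7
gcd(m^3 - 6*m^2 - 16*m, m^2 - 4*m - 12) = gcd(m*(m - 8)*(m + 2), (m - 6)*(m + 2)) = m + 2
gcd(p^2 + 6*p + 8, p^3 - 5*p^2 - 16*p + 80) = p + 4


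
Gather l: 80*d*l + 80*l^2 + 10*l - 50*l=80*l^2 + l*(80*d - 40)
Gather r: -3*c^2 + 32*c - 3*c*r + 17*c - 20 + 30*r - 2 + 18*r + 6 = -3*c^2 + 49*c + r*(48 - 3*c) - 16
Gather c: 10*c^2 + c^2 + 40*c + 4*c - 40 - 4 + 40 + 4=11*c^2 + 44*c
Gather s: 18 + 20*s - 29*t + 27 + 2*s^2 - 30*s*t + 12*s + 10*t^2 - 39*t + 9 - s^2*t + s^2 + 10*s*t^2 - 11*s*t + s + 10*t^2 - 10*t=s^2*(3 - t) + s*(10*t^2 - 41*t + 33) + 20*t^2 - 78*t + 54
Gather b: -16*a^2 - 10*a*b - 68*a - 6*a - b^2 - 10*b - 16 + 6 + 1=-16*a^2 - 74*a - b^2 + b*(-10*a - 10) - 9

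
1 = 1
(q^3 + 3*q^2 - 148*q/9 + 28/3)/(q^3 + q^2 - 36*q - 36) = (q^2 - 3*q + 14/9)/(q^2 - 5*q - 6)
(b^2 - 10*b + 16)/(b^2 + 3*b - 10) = (b - 8)/(b + 5)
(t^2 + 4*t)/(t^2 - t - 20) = t/(t - 5)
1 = 1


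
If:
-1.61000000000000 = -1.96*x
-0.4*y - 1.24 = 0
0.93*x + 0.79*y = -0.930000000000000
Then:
No Solution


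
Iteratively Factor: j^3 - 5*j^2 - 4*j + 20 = (j - 2)*(j^2 - 3*j - 10) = (j - 2)*(j + 2)*(j - 5)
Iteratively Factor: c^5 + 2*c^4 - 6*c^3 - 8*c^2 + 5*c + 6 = (c + 3)*(c^4 - c^3 - 3*c^2 + c + 2) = (c + 1)*(c + 3)*(c^3 - 2*c^2 - c + 2) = (c + 1)^2*(c + 3)*(c^2 - 3*c + 2) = (c - 1)*(c + 1)^2*(c + 3)*(c - 2)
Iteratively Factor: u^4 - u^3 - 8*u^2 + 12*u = (u + 3)*(u^3 - 4*u^2 + 4*u) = (u - 2)*(u + 3)*(u^2 - 2*u) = u*(u - 2)*(u + 3)*(u - 2)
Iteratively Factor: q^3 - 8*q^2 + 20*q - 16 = (q - 4)*(q^2 - 4*q + 4) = (q - 4)*(q - 2)*(q - 2)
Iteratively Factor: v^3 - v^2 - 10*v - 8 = (v - 4)*(v^2 + 3*v + 2) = (v - 4)*(v + 2)*(v + 1)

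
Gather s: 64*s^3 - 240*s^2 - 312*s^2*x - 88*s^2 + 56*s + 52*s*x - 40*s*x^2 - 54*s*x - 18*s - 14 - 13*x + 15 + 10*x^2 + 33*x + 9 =64*s^3 + s^2*(-312*x - 328) + s*(-40*x^2 - 2*x + 38) + 10*x^2 + 20*x + 10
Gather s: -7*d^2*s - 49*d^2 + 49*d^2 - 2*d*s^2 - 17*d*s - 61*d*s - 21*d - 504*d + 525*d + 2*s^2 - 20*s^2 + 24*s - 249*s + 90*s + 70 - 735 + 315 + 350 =s^2*(-2*d - 18) + s*(-7*d^2 - 78*d - 135)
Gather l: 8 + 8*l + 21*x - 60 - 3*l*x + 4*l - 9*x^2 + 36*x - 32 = l*(12 - 3*x) - 9*x^2 + 57*x - 84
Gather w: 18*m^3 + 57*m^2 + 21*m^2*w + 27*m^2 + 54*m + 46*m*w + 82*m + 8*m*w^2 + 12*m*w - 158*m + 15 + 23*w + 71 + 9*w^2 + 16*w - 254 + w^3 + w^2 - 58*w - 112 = 18*m^3 + 84*m^2 - 22*m + w^3 + w^2*(8*m + 10) + w*(21*m^2 + 58*m - 19) - 280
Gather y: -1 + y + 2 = y + 1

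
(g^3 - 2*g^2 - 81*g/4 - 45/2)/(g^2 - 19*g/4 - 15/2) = (4*g^2 + 16*g + 15)/(4*g + 5)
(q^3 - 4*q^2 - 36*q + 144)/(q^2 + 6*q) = q - 10 + 24/q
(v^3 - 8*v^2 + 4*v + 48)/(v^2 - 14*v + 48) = (v^2 - 2*v - 8)/(v - 8)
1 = 1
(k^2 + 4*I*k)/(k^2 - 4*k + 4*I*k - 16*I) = k/(k - 4)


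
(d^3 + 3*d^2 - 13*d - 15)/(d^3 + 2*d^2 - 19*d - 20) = (d - 3)/(d - 4)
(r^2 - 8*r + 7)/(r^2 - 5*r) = (r^2 - 8*r + 7)/(r*(r - 5))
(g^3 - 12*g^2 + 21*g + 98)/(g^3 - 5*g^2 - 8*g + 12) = (g^2 - 14*g + 49)/(g^2 - 7*g + 6)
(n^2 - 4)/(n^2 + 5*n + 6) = (n - 2)/(n + 3)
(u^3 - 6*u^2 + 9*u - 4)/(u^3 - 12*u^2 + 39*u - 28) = (u - 1)/(u - 7)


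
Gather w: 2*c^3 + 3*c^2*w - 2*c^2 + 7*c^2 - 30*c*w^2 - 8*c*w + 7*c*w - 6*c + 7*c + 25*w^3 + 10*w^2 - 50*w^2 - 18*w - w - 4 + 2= 2*c^3 + 5*c^2 + c + 25*w^3 + w^2*(-30*c - 40) + w*(3*c^2 - c - 19) - 2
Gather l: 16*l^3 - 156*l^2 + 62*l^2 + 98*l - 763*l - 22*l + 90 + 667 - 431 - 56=16*l^3 - 94*l^2 - 687*l + 270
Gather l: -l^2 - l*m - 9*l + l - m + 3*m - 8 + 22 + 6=-l^2 + l*(-m - 8) + 2*m + 20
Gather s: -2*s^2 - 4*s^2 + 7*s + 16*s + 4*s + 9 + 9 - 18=-6*s^2 + 27*s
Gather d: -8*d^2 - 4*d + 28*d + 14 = -8*d^2 + 24*d + 14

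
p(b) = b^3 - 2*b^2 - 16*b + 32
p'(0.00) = -16.00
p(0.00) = 32.00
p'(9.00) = 191.00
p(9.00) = 455.00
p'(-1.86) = 1.82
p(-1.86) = 48.41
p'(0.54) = -17.29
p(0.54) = 22.93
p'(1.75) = -13.81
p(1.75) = 3.23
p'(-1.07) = -8.29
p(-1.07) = 45.61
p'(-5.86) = 110.46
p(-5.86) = -144.15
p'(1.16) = -16.60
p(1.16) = 12.31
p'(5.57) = 54.79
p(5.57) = 53.64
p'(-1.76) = 0.33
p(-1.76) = 48.51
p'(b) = 3*b^2 - 4*b - 16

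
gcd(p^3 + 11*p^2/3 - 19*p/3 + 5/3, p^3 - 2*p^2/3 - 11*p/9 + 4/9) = p - 1/3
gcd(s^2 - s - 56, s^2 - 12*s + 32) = s - 8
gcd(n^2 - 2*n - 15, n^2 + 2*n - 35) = n - 5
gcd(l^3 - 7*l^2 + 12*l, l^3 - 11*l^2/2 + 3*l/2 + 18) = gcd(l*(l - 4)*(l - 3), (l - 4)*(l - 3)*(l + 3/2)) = l^2 - 7*l + 12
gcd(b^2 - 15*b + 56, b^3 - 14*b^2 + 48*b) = b - 8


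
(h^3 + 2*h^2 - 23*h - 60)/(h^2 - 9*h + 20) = (h^2 + 7*h + 12)/(h - 4)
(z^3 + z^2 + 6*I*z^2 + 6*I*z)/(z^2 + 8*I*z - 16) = z*(z^2 + z + 6*I*z + 6*I)/(z^2 + 8*I*z - 16)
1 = 1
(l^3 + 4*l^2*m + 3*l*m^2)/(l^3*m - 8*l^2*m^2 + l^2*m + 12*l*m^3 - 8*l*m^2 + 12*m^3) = l*(l^2 + 4*l*m + 3*m^2)/(m*(l^3 - 8*l^2*m + l^2 + 12*l*m^2 - 8*l*m + 12*m^2))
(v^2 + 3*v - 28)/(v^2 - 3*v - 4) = (v + 7)/(v + 1)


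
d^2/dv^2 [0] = 0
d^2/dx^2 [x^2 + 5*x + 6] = 2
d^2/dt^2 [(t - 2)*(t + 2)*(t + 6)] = 6*t + 12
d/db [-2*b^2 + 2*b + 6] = 2 - 4*b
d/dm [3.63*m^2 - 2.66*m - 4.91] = 7.26*m - 2.66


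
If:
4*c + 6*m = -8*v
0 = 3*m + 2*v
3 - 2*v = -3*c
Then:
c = -3/5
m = -2/5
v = 3/5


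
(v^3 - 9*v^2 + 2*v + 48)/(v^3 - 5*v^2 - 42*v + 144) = (v + 2)/(v + 6)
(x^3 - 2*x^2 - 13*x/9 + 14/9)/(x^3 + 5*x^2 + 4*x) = (x^2 - 3*x + 14/9)/(x*(x + 4))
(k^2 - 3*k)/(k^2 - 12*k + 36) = k*(k - 3)/(k^2 - 12*k + 36)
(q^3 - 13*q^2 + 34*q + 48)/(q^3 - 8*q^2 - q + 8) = (q - 6)/(q - 1)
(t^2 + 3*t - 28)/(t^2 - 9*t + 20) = (t + 7)/(t - 5)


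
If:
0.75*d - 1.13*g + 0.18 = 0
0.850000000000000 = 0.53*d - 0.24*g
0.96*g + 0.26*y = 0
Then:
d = 2.40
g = 1.75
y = -6.46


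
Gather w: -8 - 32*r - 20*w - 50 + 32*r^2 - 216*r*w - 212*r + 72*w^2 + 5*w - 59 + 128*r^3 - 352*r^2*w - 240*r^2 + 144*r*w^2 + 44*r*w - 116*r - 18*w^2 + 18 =128*r^3 - 208*r^2 - 360*r + w^2*(144*r + 54) + w*(-352*r^2 - 172*r - 15) - 99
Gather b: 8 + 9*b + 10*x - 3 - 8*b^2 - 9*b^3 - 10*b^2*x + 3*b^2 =-9*b^3 + b^2*(-10*x - 5) + 9*b + 10*x + 5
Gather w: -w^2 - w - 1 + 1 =-w^2 - w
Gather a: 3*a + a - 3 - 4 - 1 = 4*a - 8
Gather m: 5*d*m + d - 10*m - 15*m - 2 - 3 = d + m*(5*d - 25) - 5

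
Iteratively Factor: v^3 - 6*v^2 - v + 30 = (v - 5)*(v^2 - v - 6) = (v - 5)*(v + 2)*(v - 3)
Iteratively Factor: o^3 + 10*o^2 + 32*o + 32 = (o + 4)*(o^2 + 6*o + 8) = (o + 2)*(o + 4)*(o + 4)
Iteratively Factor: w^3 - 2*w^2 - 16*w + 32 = (w - 4)*(w^2 + 2*w - 8) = (w - 4)*(w - 2)*(w + 4)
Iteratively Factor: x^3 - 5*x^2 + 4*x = (x - 1)*(x^2 - 4*x) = (x - 4)*(x - 1)*(x)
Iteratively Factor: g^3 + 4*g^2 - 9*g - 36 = (g + 4)*(g^2 - 9) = (g + 3)*(g + 4)*(g - 3)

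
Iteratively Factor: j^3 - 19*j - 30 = (j + 2)*(j^2 - 2*j - 15) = (j + 2)*(j + 3)*(j - 5)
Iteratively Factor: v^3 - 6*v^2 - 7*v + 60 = (v + 3)*(v^2 - 9*v + 20) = (v - 4)*(v + 3)*(v - 5)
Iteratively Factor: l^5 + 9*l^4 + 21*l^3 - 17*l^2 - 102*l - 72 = (l + 3)*(l^4 + 6*l^3 + 3*l^2 - 26*l - 24) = (l - 2)*(l + 3)*(l^3 + 8*l^2 + 19*l + 12) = (l - 2)*(l + 3)*(l + 4)*(l^2 + 4*l + 3) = (l - 2)*(l + 1)*(l + 3)*(l + 4)*(l + 3)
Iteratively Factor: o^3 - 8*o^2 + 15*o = (o)*(o^2 - 8*o + 15) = o*(o - 5)*(o - 3)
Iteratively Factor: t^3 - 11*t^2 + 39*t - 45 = (t - 3)*(t^2 - 8*t + 15) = (t - 3)^2*(t - 5)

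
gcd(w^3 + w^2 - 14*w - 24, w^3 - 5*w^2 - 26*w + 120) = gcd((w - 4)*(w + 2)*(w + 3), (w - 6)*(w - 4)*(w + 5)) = w - 4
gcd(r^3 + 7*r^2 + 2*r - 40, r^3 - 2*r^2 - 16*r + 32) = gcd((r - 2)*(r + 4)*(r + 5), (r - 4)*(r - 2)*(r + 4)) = r^2 + 2*r - 8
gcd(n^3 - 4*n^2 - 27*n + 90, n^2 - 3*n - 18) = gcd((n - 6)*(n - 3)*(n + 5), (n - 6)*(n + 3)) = n - 6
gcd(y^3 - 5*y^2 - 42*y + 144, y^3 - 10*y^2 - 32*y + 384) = y^2 - 2*y - 48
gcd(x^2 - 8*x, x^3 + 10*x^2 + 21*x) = x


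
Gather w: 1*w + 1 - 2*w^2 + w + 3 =-2*w^2 + 2*w + 4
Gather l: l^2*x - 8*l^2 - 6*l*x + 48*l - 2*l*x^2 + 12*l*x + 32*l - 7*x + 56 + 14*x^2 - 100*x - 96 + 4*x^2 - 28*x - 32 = l^2*(x - 8) + l*(-2*x^2 + 6*x + 80) + 18*x^2 - 135*x - 72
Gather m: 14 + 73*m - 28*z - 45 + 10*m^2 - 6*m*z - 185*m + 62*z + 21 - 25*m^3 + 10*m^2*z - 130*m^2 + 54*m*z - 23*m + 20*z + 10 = -25*m^3 + m^2*(10*z - 120) + m*(48*z - 135) + 54*z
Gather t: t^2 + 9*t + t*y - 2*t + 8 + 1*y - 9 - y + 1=t^2 + t*(y + 7)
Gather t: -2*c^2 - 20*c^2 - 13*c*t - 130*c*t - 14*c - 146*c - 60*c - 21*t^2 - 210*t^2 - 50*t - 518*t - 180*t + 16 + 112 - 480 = -22*c^2 - 220*c - 231*t^2 + t*(-143*c - 748) - 352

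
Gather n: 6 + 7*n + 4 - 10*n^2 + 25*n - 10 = -10*n^2 + 32*n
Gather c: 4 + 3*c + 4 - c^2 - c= -c^2 + 2*c + 8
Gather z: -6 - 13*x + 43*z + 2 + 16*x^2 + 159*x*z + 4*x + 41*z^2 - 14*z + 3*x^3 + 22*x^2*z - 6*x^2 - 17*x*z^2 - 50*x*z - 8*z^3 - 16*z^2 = 3*x^3 + 10*x^2 - 9*x - 8*z^3 + z^2*(25 - 17*x) + z*(22*x^2 + 109*x + 29) - 4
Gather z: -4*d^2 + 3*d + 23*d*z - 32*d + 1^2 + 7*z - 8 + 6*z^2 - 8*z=-4*d^2 - 29*d + 6*z^2 + z*(23*d - 1) - 7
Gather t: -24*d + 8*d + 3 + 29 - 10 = 22 - 16*d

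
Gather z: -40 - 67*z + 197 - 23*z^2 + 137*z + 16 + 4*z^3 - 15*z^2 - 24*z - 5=4*z^3 - 38*z^2 + 46*z + 168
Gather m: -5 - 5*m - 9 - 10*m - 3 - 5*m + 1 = -20*m - 16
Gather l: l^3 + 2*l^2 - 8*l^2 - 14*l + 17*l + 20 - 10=l^3 - 6*l^2 + 3*l + 10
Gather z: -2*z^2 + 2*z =-2*z^2 + 2*z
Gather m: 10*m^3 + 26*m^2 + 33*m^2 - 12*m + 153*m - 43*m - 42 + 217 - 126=10*m^3 + 59*m^2 + 98*m + 49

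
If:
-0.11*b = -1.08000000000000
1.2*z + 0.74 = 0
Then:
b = 9.82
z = -0.62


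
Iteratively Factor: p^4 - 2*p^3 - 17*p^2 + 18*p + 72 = (p + 2)*(p^3 - 4*p^2 - 9*p + 36) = (p - 4)*(p + 2)*(p^2 - 9) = (p - 4)*(p - 3)*(p + 2)*(p + 3)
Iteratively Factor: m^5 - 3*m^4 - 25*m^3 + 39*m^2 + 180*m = (m - 4)*(m^4 + m^3 - 21*m^2 - 45*m) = (m - 5)*(m - 4)*(m^3 + 6*m^2 + 9*m) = (m - 5)*(m - 4)*(m + 3)*(m^2 + 3*m) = (m - 5)*(m - 4)*(m + 3)^2*(m)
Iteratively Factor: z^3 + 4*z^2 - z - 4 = (z + 4)*(z^2 - 1) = (z + 1)*(z + 4)*(z - 1)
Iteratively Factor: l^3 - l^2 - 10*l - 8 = (l + 2)*(l^2 - 3*l - 4) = (l - 4)*(l + 2)*(l + 1)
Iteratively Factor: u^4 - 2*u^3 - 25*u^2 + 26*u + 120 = (u + 2)*(u^3 - 4*u^2 - 17*u + 60) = (u - 5)*(u + 2)*(u^2 + u - 12) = (u - 5)*(u - 3)*(u + 2)*(u + 4)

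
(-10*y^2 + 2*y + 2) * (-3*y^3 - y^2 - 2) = 30*y^5 + 4*y^4 - 8*y^3 + 18*y^2 - 4*y - 4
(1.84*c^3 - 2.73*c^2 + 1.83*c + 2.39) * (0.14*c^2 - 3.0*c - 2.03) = 0.2576*c^5 - 5.9022*c^4 + 4.711*c^3 + 0.386499999999999*c^2 - 10.8849*c - 4.8517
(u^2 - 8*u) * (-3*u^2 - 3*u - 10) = -3*u^4 + 21*u^3 + 14*u^2 + 80*u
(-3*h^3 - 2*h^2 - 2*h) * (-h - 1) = 3*h^4 + 5*h^3 + 4*h^2 + 2*h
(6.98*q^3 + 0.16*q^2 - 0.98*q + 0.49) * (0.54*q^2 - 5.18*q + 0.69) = 3.7692*q^5 - 36.07*q^4 + 3.4582*q^3 + 5.4514*q^2 - 3.2144*q + 0.3381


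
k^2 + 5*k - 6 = (k - 1)*(k + 6)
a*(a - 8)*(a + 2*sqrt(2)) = a^3 - 8*a^2 + 2*sqrt(2)*a^2 - 16*sqrt(2)*a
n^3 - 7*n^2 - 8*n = n*(n - 8)*(n + 1)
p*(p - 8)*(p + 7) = p^3 - p^2 - 56*p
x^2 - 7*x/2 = x*(x - 7/2)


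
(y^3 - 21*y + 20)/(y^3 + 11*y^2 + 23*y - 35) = (y - 4)/(y + 7)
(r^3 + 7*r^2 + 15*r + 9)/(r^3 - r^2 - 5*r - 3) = (r^2 + 6*r + 9)/(r^2 - 2*r - 3)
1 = 1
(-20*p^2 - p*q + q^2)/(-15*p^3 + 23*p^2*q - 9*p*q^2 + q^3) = (4*p + q)/(3*p^2 - 4*p*q + q^2)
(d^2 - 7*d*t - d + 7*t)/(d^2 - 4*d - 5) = (-d^2 + 7*d*t + d - 7*t)/(-d^2 + 4*d + 5)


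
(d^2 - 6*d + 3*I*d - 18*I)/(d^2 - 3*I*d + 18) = (d - 6)/(d - 6*I)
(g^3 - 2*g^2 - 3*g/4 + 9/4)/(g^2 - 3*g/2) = g - 1/2 - 3/(2*g)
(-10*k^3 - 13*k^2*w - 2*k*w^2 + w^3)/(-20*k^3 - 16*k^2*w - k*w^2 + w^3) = (k + w)/(2*k + w)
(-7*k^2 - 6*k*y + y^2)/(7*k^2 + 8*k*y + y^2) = (-7*k + y)/(7*k + y)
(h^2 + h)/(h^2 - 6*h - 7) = h/(h - 7)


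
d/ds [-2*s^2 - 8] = -4*s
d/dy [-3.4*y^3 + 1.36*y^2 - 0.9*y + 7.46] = -10.2*y^2 + 2.72*y - 0.9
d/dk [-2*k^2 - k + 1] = -4*k - 1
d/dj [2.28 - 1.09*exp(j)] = -1.09*exp(j)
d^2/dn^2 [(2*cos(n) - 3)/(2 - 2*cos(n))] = (sin(n)^2 - cos(n) + 1)/(2*(cos(n) - 1)^3)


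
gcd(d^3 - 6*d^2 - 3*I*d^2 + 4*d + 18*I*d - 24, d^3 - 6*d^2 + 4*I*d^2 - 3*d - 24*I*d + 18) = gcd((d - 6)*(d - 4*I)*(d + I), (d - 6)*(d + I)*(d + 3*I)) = d^2 + d*(-6 + I) - 6*I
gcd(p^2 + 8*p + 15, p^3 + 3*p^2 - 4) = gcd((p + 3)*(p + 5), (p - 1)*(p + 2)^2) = 1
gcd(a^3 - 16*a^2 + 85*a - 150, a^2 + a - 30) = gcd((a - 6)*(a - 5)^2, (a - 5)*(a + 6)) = a - 5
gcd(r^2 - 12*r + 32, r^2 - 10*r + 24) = r - 4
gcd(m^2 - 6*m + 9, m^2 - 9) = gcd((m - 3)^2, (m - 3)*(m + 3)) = m - 3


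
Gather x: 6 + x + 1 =x + 7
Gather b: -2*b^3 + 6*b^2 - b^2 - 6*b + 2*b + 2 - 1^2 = -2*b^3 + 5*b^2 - 4*b + 1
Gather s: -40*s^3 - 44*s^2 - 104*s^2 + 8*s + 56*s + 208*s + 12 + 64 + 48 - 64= -40*s^3 - 148*s^2 + 272*s + 60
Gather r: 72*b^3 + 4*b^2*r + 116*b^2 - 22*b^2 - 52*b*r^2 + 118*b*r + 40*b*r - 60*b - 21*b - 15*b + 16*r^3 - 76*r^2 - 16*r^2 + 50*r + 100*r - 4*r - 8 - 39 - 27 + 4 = 72*b^3 + 94*b^2 - 96*b + 16*r^3 + r^2*(-52*b - 92) + r*(4*b^2 + 158*b + 146) - 70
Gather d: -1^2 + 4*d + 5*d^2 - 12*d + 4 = 5*d^2 - 8*d + 3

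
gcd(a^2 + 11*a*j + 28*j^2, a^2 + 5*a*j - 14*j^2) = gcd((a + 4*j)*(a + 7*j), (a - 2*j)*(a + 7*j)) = a + 7*j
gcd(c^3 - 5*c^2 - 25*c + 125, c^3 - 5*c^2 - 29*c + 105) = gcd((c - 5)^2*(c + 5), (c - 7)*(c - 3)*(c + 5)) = c + 5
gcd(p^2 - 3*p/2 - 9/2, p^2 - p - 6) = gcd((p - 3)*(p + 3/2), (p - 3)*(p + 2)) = p - 3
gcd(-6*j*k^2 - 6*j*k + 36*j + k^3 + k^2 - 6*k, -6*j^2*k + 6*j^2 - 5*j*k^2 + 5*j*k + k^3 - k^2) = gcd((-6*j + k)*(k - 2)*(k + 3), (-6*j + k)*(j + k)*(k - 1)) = 6*j - k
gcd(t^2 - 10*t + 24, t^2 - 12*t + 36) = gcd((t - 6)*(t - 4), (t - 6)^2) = t - 6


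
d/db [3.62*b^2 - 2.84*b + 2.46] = 7.24*b - 2.84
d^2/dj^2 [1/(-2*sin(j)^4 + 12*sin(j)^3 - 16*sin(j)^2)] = (8*sin(j)^2 - 69*sin(j) + 200 - 174/sin(j) - 160/sin(j)^2 + 384/sin(j)^3 - 192/sin(j)^4)/((sin(j) - 4)^3*(sin(j) - 2)^3)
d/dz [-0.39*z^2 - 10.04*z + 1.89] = -0.78*z - 10.04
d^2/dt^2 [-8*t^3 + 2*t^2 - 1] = 4 - 48*t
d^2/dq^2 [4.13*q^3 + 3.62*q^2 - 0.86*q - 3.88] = 24.78*q + 7.24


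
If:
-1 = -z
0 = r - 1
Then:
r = 1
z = 1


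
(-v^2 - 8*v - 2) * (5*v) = -5*v^3 - 40*v^2 - 10*v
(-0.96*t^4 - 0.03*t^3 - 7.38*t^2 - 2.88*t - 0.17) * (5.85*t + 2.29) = -5.616*t^5 - 2.3739*t^4 - 43.2417*t^3 - 33.7482*t^2 - 7.5897*t - 0.3893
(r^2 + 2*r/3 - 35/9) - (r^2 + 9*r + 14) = -25*r/3 - 161/9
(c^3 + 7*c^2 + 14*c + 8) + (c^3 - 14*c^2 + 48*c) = 2*c^3 - 7*c^2 + 62*c + 8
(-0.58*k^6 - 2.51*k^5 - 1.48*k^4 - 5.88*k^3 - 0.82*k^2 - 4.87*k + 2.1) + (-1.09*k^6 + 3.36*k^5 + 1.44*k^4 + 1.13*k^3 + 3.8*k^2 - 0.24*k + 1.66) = -1.67*k^6 + 0.85*k^5 - 0.04*k^4 - 4.75*k^3 + 2.98*k^2 - 5.11*k + 3.76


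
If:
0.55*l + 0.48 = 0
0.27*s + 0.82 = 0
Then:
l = -0.87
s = -3.04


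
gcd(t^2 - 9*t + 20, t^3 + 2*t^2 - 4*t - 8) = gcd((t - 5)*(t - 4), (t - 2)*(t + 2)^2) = 1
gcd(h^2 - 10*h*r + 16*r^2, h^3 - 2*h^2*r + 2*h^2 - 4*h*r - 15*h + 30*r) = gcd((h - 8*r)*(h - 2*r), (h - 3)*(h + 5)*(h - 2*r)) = -h + 2*r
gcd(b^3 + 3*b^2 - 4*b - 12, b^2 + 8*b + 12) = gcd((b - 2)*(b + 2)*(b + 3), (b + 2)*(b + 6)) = b + 2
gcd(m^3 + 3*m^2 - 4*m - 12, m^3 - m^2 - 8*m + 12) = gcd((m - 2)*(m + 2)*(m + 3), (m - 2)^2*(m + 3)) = m^2 + m - 6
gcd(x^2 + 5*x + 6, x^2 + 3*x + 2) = x + 2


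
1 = 1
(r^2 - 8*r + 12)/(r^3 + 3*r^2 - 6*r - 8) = (r - 6)/(r^2 + 5*r + 4)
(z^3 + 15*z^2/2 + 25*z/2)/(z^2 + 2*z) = (2*z^2 + 15*z + 25)/(2*(z + 2))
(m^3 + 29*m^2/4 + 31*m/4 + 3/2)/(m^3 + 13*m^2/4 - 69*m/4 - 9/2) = (m + 1)/(m - 3)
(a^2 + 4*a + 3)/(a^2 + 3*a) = (a + 1)/a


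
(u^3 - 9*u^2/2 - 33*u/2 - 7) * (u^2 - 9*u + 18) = u^5 - 27*u^4/2 + 42*u^3 + 121*u^2/2 - 234*u - 126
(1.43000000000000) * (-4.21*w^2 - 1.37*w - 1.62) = -6.0203*w^2 - 1.9591*w - 2.3166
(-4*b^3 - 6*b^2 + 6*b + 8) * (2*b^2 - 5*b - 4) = -8*b^5 + 8*b^4 + 58*b^3 + 10*b^2 - 64*b - 32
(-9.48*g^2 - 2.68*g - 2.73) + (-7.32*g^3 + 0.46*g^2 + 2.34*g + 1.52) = -7.32*g^3 - 9.02*g^2 - 0.34*g - 1.21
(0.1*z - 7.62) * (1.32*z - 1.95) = 0.132*z^2 - 10.2534*z + 14.859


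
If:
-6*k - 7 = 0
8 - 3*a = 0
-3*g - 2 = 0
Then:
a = 8/3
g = -2/3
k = -7/6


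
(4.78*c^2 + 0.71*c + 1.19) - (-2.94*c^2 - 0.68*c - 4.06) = 7.72*c^2 + 1.39*c + 5.25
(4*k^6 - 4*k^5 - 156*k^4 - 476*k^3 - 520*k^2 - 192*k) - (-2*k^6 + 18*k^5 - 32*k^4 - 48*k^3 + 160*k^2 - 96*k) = 6*k^6 - 22*k^5 - 124*k^4 - 428*k^3 - 680*k^2 - 96*k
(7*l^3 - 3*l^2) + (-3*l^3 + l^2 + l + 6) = 4*l^3 - 2*l^2 + l + 6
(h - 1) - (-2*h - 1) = 3*h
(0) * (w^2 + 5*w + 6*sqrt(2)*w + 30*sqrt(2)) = 0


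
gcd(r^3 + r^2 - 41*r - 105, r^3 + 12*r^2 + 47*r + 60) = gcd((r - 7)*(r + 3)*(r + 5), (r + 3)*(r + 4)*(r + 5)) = r^2 + 8*r + 15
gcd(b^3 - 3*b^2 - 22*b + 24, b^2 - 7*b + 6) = b^2 - 7*b + 6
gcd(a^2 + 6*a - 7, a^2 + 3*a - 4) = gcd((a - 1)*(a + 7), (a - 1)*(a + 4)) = a - 1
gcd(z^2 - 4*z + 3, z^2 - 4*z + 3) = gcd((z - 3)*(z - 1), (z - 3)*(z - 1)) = z^2 - 4*z + 3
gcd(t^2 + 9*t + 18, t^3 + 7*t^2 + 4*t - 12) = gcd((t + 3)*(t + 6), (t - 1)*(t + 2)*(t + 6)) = t + 6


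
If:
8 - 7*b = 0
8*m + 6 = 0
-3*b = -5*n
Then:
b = 8/7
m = -3/4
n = 24/35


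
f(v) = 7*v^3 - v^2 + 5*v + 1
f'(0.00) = 5.00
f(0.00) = 1.00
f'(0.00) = 5.00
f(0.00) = 1.00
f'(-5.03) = 546.38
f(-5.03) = -940.30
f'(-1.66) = 66.19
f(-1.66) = -42.08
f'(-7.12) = 1083.82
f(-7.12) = -2611.90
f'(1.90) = 77.01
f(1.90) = 54.90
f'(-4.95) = 529.45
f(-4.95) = -897.26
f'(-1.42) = 50.18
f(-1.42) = -28.16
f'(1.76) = 66.53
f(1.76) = 44.86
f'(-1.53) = 57.22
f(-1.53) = -34.06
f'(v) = 21*v^2 - 2*v + 5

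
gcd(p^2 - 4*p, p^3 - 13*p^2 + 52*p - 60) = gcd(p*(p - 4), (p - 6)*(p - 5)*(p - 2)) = 1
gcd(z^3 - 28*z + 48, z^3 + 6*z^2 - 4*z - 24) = z^2 + 4*z - 12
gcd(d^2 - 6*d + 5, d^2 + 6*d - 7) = d - 1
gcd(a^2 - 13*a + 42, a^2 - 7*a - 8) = 1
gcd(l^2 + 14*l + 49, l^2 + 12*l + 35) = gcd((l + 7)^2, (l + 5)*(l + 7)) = l + 7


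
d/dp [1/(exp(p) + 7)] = -exp(p)/(exp(p) + 7)^2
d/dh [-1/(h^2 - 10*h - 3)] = 2*(h - 5)/(-h^2 + 10*h + 3)^2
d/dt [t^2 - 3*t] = 2*t - 3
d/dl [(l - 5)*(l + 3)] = 2*l - 2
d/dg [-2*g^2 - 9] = -4*g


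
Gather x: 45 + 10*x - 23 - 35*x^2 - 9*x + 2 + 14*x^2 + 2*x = -21*x^2 + 3*x + 24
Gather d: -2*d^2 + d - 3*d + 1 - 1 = -2*d^2 - 2*d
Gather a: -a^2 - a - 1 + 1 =-a^2 - a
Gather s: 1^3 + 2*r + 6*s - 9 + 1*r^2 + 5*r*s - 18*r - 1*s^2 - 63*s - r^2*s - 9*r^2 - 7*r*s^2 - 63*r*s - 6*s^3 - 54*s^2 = -8*r^2 - 16*r - 6*s^3 + s^2*(-7*r - 55) + s*(-r^2 - 58*r - 57) - 8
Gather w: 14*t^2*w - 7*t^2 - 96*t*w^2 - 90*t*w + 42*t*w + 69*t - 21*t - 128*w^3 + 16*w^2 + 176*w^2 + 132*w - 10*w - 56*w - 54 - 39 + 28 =-7*t^2 + 48*t - 128*w^3 + w^2*(192 - 96*t) + w*(14*t^2 - 48*t + 66) - 65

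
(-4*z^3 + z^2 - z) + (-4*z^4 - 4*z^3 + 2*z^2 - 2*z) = -4*z^4 - 8*z^3 + 3*z^2 - 3*z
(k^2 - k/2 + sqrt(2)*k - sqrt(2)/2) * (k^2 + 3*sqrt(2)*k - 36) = k^4 - k^3/2 + 4*sqrt(2)*k^3 - 30*k^2 - 2*sqrt(2)*k^2 - 36*sqrt(2)*k + 15*k + 18*sqrt(2)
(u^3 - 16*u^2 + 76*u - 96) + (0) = u^3 - 16*u^2 + 76*u - 96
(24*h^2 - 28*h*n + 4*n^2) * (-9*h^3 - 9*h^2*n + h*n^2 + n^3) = -216*h^5 + 36*h^4*n + 240*h^3*n^2 - 40*h^2*n^3 - 24*h*n^4 + 4*n^5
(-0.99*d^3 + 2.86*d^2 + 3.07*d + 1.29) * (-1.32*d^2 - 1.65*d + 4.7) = 1.3068*d^5 - 2.1417*d^4 - 13.4244*d^3 + 6.6737*d^2 + 12.3005*d + 6.063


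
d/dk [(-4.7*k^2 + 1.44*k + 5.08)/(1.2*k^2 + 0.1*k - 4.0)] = (-2.198*k^2 + 25.408*k - 6.268)/(1.44*k^4 + 0.24*k^3 - 9.59*k^2 - 0.8*k + 16.0)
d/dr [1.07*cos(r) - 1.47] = -1.07*sin(r)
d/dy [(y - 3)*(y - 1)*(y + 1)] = 3*y^2 - 6*y - 1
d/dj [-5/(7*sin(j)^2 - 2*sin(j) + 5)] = 10*(7*sin(j) - 1)*cos(j)/(7*sin(j)^2 - 2*sin(j) + 5)^2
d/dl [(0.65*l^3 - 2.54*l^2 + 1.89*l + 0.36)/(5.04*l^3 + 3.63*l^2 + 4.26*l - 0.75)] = (15.1611*l^4 - 13.5132*l^3 - 24.5868*l^2 + 1.1964*l - 2.9511)/(25.4016*l^6 + 36.5904*l^5 + 56.1177*l^4 + 23.3676*l^3 + 12.7026*l^2 - 6.39*l + 0.5625)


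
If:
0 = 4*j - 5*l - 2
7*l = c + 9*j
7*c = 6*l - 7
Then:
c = -227/143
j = -51/143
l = -98/143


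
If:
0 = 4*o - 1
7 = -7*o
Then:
No Solution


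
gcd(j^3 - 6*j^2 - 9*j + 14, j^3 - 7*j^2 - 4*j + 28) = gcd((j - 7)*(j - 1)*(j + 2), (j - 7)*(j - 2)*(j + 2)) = j^2 - 5*j - 14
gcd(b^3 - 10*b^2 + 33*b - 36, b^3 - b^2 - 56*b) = 1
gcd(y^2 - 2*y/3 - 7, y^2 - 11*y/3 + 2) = y - 3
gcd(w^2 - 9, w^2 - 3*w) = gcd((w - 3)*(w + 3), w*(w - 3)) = w - 3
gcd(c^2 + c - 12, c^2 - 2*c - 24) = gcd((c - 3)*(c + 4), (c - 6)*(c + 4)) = c + 4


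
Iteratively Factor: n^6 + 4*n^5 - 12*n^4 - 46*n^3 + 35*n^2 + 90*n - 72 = (n - 3)*(n^5 + 7*n^4 + 9*n^3 - 19*n^2 - 22*n + 24) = (n - 3)*(n + 2)*(n^4 + 5*n^3 - n^2 - 17*n + 12) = (n - 3)*(n - 1)*(n + 2)*(n^3 + 6*n^2 + 5*n - 12) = (n - 3)*(n - 1)*(n + 2)*(n + 3)*(n^2 + 3*n - 4) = (n - 3)*(n - 1)*(n + 2)*(n + 3)*(n + 4)*(n - 1)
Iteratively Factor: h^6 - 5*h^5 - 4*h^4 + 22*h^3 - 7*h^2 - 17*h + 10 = (h - 1)*(h^5 - 4*h^4 - 8*h^3 + 14*h^2 + 7*h - 10) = (h - 1)^2*(h^4 - 3*h^3 - 11*h^2 + 3*h + 10) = (h - 5)*(h - 1)^2*(h^3 + 2*h^2 - h - 2) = (h - 5)*(h - 1)^2*(h + 1)*(h^2 + h - 2) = (h - 5)*(h - 1)^3*(h + 1)*(h + 2)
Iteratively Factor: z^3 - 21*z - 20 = (z + 1)*(z^2 - z - 20) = (z + 1)*(z + 4)*(z - 5)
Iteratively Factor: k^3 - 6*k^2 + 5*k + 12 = (k + 1)*(k^2 - 7*k + 12) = (k - 3)*(k + 1)*(k - 4)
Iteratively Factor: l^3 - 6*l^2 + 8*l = (l - 4)*(l^2 - 2*l) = (l - 4)*(l - 2)*(l)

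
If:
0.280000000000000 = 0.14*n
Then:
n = 2.00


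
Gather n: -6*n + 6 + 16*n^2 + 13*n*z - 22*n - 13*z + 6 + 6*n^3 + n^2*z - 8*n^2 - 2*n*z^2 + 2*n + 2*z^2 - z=6*n^3 + n^2*(z + 8) + n*(-2*z^2 + 13*z - 26) + 2*z^2 - 14*z + 12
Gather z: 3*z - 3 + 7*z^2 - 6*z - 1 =7*z^2 - 3*z - 4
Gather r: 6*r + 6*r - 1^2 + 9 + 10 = 12*r + 18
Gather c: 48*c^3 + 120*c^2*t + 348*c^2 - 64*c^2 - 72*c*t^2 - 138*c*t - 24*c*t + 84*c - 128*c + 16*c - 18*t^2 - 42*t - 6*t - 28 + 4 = 48*c^3 + c^2*(120*t + 284) + c*(-72*t^2 - 162*t - 28) - 18*t^2 - 48*t - 24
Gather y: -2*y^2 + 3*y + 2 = -2*y^2 + 3*y + 2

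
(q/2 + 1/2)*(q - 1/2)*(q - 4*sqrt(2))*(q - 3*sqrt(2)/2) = q^4/2 - 11*sqrt(2)*q^3/4 + q^3/4 - 11*sqrt(2)*q^2/8 + 23*q^2/4 + 11*sqrt(2)*q/8 + 3*q - 3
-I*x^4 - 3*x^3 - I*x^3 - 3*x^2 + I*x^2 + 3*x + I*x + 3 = (x + 1)^2*(x - 3*I)*(-I*x + I)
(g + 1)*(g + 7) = g^2 + 8*g + 7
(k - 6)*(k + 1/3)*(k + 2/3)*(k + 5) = k^4 - 277*k^2/9 - 272*k/9 - 20/3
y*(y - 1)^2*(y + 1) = y^4 - y^3 - y^2 + y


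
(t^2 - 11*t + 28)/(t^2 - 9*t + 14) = (t - 4)/(t - 2)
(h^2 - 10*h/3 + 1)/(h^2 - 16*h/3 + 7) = (3*h - 1)/(3*h - 7)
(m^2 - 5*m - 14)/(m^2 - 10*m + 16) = (m^2 - 5*m - 14)/(m^2 - 10*m + 16)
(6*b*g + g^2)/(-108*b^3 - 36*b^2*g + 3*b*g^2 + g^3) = -g/(18*b^2 + 3*b*g - g^2)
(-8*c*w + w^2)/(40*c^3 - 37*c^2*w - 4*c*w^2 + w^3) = w/(-5*c^2 + 4*c*w + w^2)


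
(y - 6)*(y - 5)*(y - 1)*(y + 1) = y^4 - 11*y^3 + 29*y^2 + 11*y - 30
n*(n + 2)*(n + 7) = n^3 + 9*n^2 + 14*n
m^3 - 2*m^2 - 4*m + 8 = (m - 2)^2*(m + 2)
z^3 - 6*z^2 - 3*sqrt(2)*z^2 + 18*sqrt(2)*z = z*(z - 6)*(z - 3*sqrt(2))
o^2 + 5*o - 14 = (o - 2)*(o + 7)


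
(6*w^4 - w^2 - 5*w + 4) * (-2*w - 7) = -12*w^5 - 42*w^4 + 2*w^3 + 17*w^2 + 27*w - 28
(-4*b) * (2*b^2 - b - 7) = -8*b^3 + 4*b^2 + 28*b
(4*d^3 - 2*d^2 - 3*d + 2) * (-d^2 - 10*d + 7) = -4*d^5 - 38*d^4 + 51*d^3 + 14*d^2 - 41*d + 14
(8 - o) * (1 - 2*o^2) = 2*o^3 - 16*o^2 - o + 8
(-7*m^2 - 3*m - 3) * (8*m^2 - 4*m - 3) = -56*m^4 + 4*m^3 + 9*m^2 + 21*m + 9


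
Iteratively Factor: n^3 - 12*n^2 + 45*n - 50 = (n - 2)*(n^2 - 10*n + 25) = (n - 5)*(n - 2)*(n - 5)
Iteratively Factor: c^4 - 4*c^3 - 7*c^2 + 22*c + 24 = (c + 1)*(c^3 - 5*c^2 - 2*c + 24) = (c + 1)*(c + 2)*(c^2 - 7*c + 12) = (c - 4)*(c + 1)*(c + 2)*(c - 3)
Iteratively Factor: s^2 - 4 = (s - 2)*(s + 2)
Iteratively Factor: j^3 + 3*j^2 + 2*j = (j + 1)*(j^2 + 2*j) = (j + 1)*(j + 2)*(j)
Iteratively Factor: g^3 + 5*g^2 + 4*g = (g + 4)*(g^2 + g) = g*(g + 4)*(g + 1)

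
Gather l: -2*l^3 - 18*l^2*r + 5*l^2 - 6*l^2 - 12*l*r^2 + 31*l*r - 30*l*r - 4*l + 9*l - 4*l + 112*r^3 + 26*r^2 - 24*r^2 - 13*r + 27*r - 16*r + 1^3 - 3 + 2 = -2*l^3 + l^2*(-18*r - 1) + l*(-12*r^2 + r + 1) + 112*r^3 + 2*r^2 - 2*r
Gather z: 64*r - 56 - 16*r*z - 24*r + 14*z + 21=40*r + z*(14 - 16*r) - 35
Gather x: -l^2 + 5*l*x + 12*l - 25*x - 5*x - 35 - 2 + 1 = -l^2 + 12*l + x*(5*l - 30) - 36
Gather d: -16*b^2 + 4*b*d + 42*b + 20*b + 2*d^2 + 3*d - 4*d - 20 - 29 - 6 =-16*b^2 + 62*b + 2*d^2 + d*(4*b - 1) - 55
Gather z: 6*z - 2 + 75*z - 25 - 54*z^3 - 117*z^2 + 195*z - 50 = -54*z^3 - 117*z^2 + 276*z - 77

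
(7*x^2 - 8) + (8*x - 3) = 7*x^2 + 8*x - 11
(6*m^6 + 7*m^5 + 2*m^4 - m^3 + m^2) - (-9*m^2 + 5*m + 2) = 6*m^6 + 7*m^5 + 2*m^4 - m^3 + 10*m^2 - 5*m - 2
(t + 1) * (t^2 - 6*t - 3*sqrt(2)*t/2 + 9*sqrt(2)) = t^3 - 5*t^2 - 3*sqrt(2)*t^2/2 - 6*t + 15*sqrt(2)*t/2 + 9*sqrt(2)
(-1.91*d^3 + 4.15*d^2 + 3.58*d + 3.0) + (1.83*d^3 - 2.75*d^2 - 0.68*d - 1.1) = -0.0799999999999998*d^3 + 1.4*d^2 + 2.9*d + 1.9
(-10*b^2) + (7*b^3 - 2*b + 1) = 7*b^3 - 10*b^2 - 2*b + 1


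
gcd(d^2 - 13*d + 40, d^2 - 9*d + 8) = d - 8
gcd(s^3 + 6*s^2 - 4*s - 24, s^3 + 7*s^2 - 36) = s^2 + 4*s - 12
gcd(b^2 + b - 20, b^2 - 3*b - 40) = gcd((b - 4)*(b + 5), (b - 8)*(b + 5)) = b + 5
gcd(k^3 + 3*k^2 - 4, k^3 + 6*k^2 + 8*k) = k + 2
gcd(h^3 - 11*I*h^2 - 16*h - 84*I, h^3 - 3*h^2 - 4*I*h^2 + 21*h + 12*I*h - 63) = h - 7*I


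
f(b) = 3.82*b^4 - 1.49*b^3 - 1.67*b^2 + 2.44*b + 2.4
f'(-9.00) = -11468.69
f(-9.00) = 25994.40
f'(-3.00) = -440.33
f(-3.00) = 329.70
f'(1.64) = 52.34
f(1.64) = 22.97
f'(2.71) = 264.67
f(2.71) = 173.13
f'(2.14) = 124.57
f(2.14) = 65.49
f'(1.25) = 21.12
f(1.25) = 9.26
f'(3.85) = 795.30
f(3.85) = 741.29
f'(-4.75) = -1720.14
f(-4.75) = 2057.45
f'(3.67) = 685.28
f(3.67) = 608.20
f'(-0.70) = -2.65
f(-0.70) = 1.30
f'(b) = 15.28*b^3 - 4.47*b^2 - 3.34*b + 2.44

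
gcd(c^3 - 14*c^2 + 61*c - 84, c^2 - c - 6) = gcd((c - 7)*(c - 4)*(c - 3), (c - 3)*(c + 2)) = c - 3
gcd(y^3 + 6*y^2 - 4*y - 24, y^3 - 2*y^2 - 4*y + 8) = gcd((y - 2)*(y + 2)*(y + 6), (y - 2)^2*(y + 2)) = y^2 - 4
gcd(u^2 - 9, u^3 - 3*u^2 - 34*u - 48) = u + 3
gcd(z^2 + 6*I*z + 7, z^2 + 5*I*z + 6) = z - I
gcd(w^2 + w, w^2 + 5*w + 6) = 1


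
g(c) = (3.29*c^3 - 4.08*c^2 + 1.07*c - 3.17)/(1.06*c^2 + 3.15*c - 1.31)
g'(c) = (-2.12*c - 3.15)*(3.29*c^3 - 4.08*c^2 + 1.07*c - 3.17)/(1.06*c^2 + 3.15*c - 1.31)^2 + (9.87*c^2 - 8.16*c + 1.07)/(1.06*c^2 + 3.15*c - 1.31) = (3.4874*c^4 + 20.727*c^3 - 26.9159*c^2 + 17.41*c + 8.5838)/(1.1236*c^4 + 6.678*c^3 + 7.1453*c^2 - 8.253*c + 1.7161)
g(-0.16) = 1.94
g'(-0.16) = 1.57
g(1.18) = -0.56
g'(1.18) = 2.15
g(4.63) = 6.69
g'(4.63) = 2.45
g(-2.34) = 24.39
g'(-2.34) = -41.15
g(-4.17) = -79.55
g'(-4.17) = -61.69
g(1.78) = 0.57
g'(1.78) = 1.81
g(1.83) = 0.66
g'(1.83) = 1.82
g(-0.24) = 1.85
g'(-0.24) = 0.64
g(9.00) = 18.37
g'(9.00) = 2.82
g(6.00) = 10.17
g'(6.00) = 2.62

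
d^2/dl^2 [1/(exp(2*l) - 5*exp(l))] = ((5 - 4*exp(l))*(exp(l) - 5) + 2*(2*exp(l) - 5)^2)*exp(-l)/(exp(l) - 5)^3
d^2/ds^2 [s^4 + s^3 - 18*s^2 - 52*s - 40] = 12*s^2 + 6*s - 36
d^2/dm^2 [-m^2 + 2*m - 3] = -2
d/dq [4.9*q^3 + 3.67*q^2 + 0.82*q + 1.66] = 14.7*q^2 + 7.34*q + 0.82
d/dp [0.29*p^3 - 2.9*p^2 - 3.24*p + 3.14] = 0.87*p^2 - 5.8*p - 3.24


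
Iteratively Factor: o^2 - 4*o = (o - 4)*(o)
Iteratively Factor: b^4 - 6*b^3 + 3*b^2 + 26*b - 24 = (b - 4)*(b^3 - 2*b^2 - 5*b + 6) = (b - 4)*(b + 2)*(b^2 - 4*b + 3) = (b - 4)*(b - 3)*(b + 2)*(b - 1)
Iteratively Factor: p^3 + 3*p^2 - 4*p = (p + 4)*(p^2 - p) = (p - 1)*(p + 4)*(p)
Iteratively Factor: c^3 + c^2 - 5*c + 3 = (c - 1)*(c^2 + 2*c - 3) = (c - 1)*(c + 3)*(c - 1)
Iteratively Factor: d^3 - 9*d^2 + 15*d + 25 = (d - 5)*(d^2 - 4*d - 5) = (d - 5)^2*(d + 1)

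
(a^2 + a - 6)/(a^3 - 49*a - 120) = (a - 2)/(a^2 - 3*a - 40)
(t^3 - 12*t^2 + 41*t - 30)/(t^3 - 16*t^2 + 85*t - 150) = (t - 1)/(t - 5)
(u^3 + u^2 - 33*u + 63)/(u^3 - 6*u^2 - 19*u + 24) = (u^3 + u^2 - 33*u + 63)/(u^3 - 6*u^2 - 19*u + 24)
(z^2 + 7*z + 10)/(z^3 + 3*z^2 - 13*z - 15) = (z + 2)/(z^2 - 2*z - 3)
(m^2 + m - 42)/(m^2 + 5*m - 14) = (m - 6)/(m - 2)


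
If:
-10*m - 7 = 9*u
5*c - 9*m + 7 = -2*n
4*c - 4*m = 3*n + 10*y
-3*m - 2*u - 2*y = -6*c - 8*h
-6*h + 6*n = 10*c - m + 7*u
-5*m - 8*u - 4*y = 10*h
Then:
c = -14343/16384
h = 16527/32768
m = -1513/16384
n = -28295/16384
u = -5531/8192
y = 6713/32768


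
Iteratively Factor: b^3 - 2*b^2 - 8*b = (b - 4)*(b^2 + 2*b) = (b - 4)*(b + 2)*(b)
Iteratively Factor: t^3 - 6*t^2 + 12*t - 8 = (t - 2)*(t^2 - 4*t + 4) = (t - 2)^2*(t - 2)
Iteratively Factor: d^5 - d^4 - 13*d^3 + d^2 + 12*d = (d)*(d^4 - d^3 - 13*d^2 + d + 12) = d*(d - 1)*(d^3 - 13*d - 12) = d*(d - 1)*(d + 3)*(d^2 - 3*d - 4) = d*(d - 1)*(d + 1)*(d + 3)*(d - 4)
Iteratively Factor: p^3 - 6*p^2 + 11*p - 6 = (p - 1)*(p^2 - 5*p + 6) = (p - 2)*(p - 1)*(p - 3)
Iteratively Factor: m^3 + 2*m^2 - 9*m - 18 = (m - 3)*(m^2 + 5*m + 6) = (m - 3)*(m + 2)*(m + 3)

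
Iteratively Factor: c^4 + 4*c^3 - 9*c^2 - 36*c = (c)*(c^3 + 4*c^2 - 9*c - 36) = c*(c + 4)*(c^2 - 9) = c*(c - 3)*(c + 4)*(c + 3)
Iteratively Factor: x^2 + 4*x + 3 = (x + 3)*(x + 1)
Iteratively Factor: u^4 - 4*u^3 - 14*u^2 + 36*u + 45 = (u - 5)*(u^3 + u^2 - 9*u - 9) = (u - 5)*(u + 1)*(u^2 - 9) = (u - 5)*(u - 3)*(u + 1)*(u + 3)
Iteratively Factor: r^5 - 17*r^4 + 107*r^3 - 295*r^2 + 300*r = (r)*(r^4 - 17*r^3 + 107*r^2 - 295*r + 300) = r*(r - 5)*(r^3 - 12*r^2 + 47*r - 60) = r*(r - 5)*(r - 4)*(r^2 - 8*r + 15) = r*(r - 5)^2*(r - 4)*(r - 3)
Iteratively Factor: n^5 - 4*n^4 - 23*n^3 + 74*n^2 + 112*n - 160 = (n + 2)*(n^4 - 6*n^3 - 11*n^2 + 96*n - 80) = (n - 4)*(n + 2)*(n^3 - 2*n^2 - 19*n + 20) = (n - 4)*(n + 2)*(n + 4)*(n^2 - 6*n + 5) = (n - 4)*(n - 1)*(n + 2)*(n + 4)*(n - 5)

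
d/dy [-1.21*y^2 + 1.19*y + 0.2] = 1.19 - 2.42*y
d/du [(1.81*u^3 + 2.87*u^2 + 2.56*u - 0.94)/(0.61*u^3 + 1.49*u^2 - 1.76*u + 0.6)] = (-4.44089209850063e-16*u^5 + 0.946199999999999*u^4 - 9.4944*u^3 - 3.8874*u^2 + 6.2452*u - 0.1184)/(0.3721*u^6 + 1.8178*u^5 + 0.0729000000000002*u^4 - 4.5128*u^3 + 4.8856*u^2 - 2.112*u + 0.36)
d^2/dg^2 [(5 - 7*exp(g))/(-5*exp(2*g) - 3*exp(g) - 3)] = (175*exp(4*g) - 605*exp(3*g) - 855*exp(2*g) + 192*exp(g) + 108)*exp(g)/(125*exp(6*g) + 225*exp(5*g) + 360*exp(4*g) + 297*exp(3*g) + 216*exp(2*g) + 81*exp(g) + 27)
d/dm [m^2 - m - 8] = 2*m - 1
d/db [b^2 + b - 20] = 2*b + 1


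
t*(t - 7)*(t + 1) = t^3 - 6*t^2 - 7*t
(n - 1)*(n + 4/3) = n^2 + n/3 - 4/3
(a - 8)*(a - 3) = a^2 - 11*a + 24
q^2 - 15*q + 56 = (q - 8)*(q - 7)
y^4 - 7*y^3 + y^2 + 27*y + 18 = (y - 6)*(y - 3)*(y + 1)^2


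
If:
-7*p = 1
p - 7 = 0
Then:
No Solution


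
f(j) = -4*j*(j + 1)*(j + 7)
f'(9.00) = -1576.00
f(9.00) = -5760.00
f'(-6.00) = -76.00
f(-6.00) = -120.00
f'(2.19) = -225.71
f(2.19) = -256.81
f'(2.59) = -274.26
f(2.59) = -356.68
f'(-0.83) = 16.85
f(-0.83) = 3.48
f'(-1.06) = 26.36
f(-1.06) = -1.51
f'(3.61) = -415.43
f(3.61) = -706.29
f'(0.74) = -81.93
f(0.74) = -39.86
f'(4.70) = -593.88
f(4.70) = -1253.77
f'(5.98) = -839.84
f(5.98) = -2167.16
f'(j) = -4*j*(j + 1) - 4*j*(j + 7) - 4*(j + 1)*(j + 7) = -12*j^2 - 64*j - 28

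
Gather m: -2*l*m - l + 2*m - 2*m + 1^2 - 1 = -2*l*m - l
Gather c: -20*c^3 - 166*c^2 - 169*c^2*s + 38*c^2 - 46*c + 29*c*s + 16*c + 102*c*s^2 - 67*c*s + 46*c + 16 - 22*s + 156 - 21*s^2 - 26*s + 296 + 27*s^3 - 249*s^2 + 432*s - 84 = -20*c^3 + c^2*(-169*s - 128) + c*(102*s^2 - 38*s + 16) + 27*s^3 - 270*s^2 + 384*s + 384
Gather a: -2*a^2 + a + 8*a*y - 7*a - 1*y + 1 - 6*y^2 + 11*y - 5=-2*a^2 + a*(8*y - 6) - 6*y^2 + 10*y - 4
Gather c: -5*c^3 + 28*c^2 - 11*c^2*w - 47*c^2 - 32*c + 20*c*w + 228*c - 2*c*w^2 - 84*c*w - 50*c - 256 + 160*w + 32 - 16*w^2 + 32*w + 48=-5*c^3 + c^2*(-11*w - 19) + c*(-2*w^2 - 64*w + 146) - 16*w^2 + 192*w - 176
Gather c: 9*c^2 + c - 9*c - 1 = 9*c^2 - 8*c - 1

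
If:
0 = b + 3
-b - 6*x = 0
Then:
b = -3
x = 1/2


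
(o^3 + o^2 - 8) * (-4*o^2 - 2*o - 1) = -4*o^5 - 6*o^4 - 3*o^3 + 31*o^2 + 16*o + 8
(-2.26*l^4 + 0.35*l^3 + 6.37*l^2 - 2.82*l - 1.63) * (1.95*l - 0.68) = -4.407*l^5 + 2.2193*l^4 + 12.1835*l^3 - 9.8306*l^2 - 1.2609*l + 1.1084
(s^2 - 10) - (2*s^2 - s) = -s^2 + s - 10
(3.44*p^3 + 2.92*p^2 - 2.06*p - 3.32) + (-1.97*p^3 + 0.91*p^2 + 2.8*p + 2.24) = 1.47*p^3 + 3.83*p^2 + 0.74*p - 1.08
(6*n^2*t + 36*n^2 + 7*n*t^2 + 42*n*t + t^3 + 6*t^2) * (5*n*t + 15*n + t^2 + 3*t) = 30*n^3*t^2 + 270*n^3*t + 540*n^3 + 41*n^2*t^3 + 369*n^2*t^2 + 738*n^2*t + 12*n*t^4 + 108*n*t^3 + 216*n*t^2 + t^5 + 9*t^4 + 18*t^3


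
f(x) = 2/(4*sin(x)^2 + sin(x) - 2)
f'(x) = 2*(-8*sin(x)*cos(x) - cos(x))/(4*sin(x)^2 + sin(x) - 2)^2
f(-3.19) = -1.03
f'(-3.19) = 0.73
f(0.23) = -1.28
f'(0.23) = -2.25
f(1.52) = 0.67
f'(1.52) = -0.10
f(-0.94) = -10.05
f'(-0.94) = 162.72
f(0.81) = 2.43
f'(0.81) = -13.84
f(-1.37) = 2.32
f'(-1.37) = 3.68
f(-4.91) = 0.71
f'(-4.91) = -0.43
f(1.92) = 0.81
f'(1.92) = 0.95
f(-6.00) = -1.42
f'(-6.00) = -3.13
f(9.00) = -2.20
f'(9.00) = 9.49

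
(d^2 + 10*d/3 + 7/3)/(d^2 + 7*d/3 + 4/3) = (3*d + 7)/(3*d + 4)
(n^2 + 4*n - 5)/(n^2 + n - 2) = (n + 5)/(n + 2)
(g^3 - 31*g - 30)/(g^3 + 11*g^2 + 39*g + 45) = (g^2 - 5*g - 6)/(g^2 + 6*g + 9)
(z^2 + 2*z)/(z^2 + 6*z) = (z + 2)/(z + 6)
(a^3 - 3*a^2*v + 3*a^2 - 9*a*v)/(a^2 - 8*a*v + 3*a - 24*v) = a*(-a + 3*v)/(-a + 8*v)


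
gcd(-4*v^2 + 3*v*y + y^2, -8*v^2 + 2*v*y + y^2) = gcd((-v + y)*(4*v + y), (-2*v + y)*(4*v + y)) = 4*v + y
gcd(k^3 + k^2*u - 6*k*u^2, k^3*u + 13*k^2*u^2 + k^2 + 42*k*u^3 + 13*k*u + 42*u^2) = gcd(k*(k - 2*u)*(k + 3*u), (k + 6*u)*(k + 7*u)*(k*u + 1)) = 1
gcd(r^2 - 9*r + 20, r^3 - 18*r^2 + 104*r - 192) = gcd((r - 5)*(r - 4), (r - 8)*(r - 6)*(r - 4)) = r - 4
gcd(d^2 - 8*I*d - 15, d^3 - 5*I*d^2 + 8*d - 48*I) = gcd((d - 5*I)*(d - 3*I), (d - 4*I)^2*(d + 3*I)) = 1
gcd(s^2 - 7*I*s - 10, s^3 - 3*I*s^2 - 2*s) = s - 2*I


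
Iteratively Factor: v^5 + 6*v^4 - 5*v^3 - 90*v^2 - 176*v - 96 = (v + 3)*(v^4 + 3*v^3 - 14*v^2 - 48*v - 32) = (v + 2)*(v + 3)*(v^3 + v^2 - 16*v - 16) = (v - 4)*(v + 2)*(v + 3)*(v^2 + 5*v + 4) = (v - 4)*(v + 2)*(v + 3)*(v + 4)*(v + 1)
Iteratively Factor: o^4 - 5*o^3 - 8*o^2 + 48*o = (o - 4)*(o^3 - o^2 - 12*o) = o*(o - 4)*(o^2 - o - 12) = o*(o - 4)*(o + 3)*(o - 4)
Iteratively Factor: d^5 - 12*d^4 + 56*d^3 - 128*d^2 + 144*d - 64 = (d - 2)*(d^4 - 10*d^3 + 36*d^2 - 56*d + 32) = (d - 4)*(d - 2)*(d^3 - 6*d^2 + 12*d - 8) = (d - 4)*(d - 2)^2*(d^2 - 4*d + 4) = (d - 4)*(d - 2)^3*(d - 2)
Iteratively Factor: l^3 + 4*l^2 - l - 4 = (l + 4)*(l^2 - 1) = (l + 1)*(l + 4)*(l - 1)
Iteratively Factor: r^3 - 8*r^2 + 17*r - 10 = (r - 1)*(r^2 - 7*r + 10) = (r - 2)*(r - 1)*(r - 5)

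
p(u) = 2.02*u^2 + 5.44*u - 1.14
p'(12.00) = 53.92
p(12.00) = 355.02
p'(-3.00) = -6.68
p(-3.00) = 0.72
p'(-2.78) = -5.79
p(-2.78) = -0.65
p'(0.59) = 7.82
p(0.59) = 2.77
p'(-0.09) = 5.08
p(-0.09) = -1.61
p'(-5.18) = -15.49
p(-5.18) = 24.88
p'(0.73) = 8.39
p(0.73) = 3.91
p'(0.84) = 8.83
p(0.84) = 4.85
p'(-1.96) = -2.48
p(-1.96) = -4.04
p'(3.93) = 21.32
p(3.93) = 51.44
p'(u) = 4.04*u + 5.44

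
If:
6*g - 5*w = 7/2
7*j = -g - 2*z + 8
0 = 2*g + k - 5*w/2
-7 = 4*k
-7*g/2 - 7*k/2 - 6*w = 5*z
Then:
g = 0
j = 387/700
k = -7/4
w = -7/10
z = 413/200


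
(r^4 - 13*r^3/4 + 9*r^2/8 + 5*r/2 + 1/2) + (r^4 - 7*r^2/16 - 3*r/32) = 2*r^4 - 13*r^3/4 + 11*r^2/16 + 77*r/32 + 1/2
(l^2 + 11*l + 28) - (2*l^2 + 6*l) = -l^2 + 5*l + 28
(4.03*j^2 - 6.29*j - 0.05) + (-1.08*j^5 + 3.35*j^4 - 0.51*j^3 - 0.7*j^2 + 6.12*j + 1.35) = -1.08*j^5 + 3.35*j^4 - 0.51*j^3 + 3.33*j^2 - 0.17*j + 1.3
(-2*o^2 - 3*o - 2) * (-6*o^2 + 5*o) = 12*o^4 + 8*o^3 - 3*o^2 - 10*o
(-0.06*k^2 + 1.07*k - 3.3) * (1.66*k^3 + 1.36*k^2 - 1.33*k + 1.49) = -0.0996*k^5 + 1.6946*k^4 - 3.943*k^3 - 6.0005*k^2 + 5.9833*k - 4.917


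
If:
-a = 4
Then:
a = -4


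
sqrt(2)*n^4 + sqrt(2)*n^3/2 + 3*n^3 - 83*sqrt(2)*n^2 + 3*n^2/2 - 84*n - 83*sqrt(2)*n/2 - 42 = (n + 1/2)*(n - 6*sqrt(2))*(n + 7*sqrt(2))*(sqrt(2)*n + 1)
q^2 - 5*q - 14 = (q - 7)*(q + 2)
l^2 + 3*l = l*(l + 3)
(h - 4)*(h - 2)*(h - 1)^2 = h^4 - 8*h^3 + 21*h^2 - 22*h + 8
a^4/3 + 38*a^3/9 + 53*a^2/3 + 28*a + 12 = (a/3 + 1)*(a + 2/3)*(a + 3)*(a + 6)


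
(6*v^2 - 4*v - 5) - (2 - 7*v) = 6*v^2 + 3*v - 7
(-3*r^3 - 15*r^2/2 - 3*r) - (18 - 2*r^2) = -3*r^3 - 11*r^2/2 - 3*r - 18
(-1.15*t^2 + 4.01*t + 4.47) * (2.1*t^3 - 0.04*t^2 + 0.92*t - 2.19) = -2.415*t^5 + 8.467*t^4 + 8.1686*t^3 + 6.0289*t^2 - 4.6695*t - 9.7893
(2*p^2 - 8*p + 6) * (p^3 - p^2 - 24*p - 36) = 2*p^5 - 10*p^4 - 34*p^3 + 114*p^2 + 144*p - 216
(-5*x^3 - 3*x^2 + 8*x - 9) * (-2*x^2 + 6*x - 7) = 10*x^5 - 24*x^4 + x^3 + 87*x^2 - 110*x + 63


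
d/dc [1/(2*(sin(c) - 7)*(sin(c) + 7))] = -sin(2*c)/(2*(sin(c) - 7)^2*(sin(c) + 7)^2)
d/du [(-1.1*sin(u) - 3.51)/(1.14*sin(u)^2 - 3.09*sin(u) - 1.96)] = (1.254*sin(u)^2 + 8.0028*sin(u) - 8.6899)*cos(u)/(1.2996*sin(u)^4 - 7.0452*sin(u)^3 + 5.0793*sin(u)^2 + 12.1128*sin(u) + 3.8416)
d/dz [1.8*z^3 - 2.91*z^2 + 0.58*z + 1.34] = 5.4*z^2 - 5.82*z + 0.58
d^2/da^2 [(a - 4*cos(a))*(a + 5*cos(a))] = -a*cos(a) - 80*sin(a)^2 - 2*sin(a) + 42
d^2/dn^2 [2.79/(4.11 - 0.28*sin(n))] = (0.218736*sin(n)^2 + 3.210732*sin(n) - 0.437472)/(0.28*sin(n) - 4.11)^3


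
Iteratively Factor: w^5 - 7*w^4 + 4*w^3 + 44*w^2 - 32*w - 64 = (w + 1)*(w^4 - 8*w^3 + 12*w^2 + 32*w - 64) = (w - 2)*(w + 1)*(w^3 - 6*w^2 + 32) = (w - 2)*(w + 1)*(w + 2)*(w^2 - 8*w + 16) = (w - 4)*(w - 2)*(w + 1)*(w + 2)*(w - 4)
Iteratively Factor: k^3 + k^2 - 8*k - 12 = (k - 3)*(k^2 + 4*k + 4) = (k - 3)*(k + 2)*(k + 2)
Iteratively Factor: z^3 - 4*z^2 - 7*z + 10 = (z - 5)*(z^2 + z - 2) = (z - 5)*(z - 1)*(z + 2)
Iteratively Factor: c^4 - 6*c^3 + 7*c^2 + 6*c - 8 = (c + 1)*(c^3 - 7*c^2 + 14*c - 8) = (c - 4)*(c + 1)*(c^2 - 3*c + 2) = (c - 4)*(c - 2)*(c + 1)*(c - 1)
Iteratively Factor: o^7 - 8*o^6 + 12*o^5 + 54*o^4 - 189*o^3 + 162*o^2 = (o - 3)*(o^6 - 5*o^5 - 3*o^4 + 45*o^3 - 54*o^2) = o*(o - 3)*(o^5 - 5*o^4 - 3*o^3 + 45*o^2 - 54*o) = o*(o - 3)^2*(o^4 - 2*o^3 - 9*o^2 + 18*o) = o*(o - 3)^2*(o + 3)*(o^3 - 5*o^2 + 6*o) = o*(o - 3)^3*(o + 3)*(o^2 - 2*o) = o*(o - 3)^3*(o - 2)*(o + 3)*(o)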